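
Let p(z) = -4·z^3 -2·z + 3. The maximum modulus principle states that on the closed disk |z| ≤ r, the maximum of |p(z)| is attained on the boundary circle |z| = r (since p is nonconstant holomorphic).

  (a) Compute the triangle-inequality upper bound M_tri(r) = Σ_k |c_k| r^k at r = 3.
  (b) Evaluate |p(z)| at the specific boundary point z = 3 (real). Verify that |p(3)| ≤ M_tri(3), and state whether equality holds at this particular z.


Coefficients: c_0 = 3, c_1 = -2, c_2 = 0, c_3 = -4. Radius r = 3.
Part (a). Triangle bound: M_tri(r) = Σ_k |c_k| r^k
  = |3|·3^0 + |-2|·3^1 + |0|·3^2 + |-4|·3^3
  = 3 + 6 + 0 + 108 = 117.
This bounds M(r) := max_{|z|=r} |p(z)| from above; equality holds iff all terms c_k z^k can be made to align in phase at a single z on |z|=r.
Part (b). At z = 3 (real, on the circle |z| = r):
  p(3) = (3)·3^0 + (-2)·3^1 + (0)·3^2 + (-4)·3^3 = -111.
  |p(3)| = 111.
Check: |p(3)| = 111 ≤ 117 = M_tri(3). ✓ Equality does not hold at z = 3 (the coefficients have mixed signs, so the terms do not all align in phase there).

M_tri(3) = 117; |p(3)| = 111; equality at z=3: no.


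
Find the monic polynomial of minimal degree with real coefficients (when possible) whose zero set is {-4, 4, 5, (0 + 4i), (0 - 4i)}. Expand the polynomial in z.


The polynomial is p(z) = ∏_{α ∈ S} (z − α), where S = {-4, 4, 5, (0 + 4i), (0 - 4i)}.
Expanding the product yields: p(z) = z^5 -5·z^4 -256·z + 1280.
Note conjugate pairs combine to real quadratics: (z − (0+4i))(z − (0−4i)) = z² + 16.
The resulting polynomial has degree 5 and real coefficients as required.

p(z) = z^5 -5·z^4 -256·z + 1280.


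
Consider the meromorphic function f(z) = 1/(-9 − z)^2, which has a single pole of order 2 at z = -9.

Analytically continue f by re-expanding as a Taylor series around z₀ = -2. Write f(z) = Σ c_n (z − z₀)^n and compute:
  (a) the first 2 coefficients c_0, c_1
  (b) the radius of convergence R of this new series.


Let w = z − z₀, so z = z₀ + w.
Then -9 − z = -9 − (z₀ + w) = (-9 − z₀) − w = -7 − w.
f(z) = 1/(-7 − w)^2 = (1/(-7)^2) · (1 − w/(-7))^{−2}.
By the binomial series (1−u)^{−2} = Σ_{n≥0} C(n+1, 1) u^n for |u|<1, with u = w/(-7):
  c_n = C(n+1, 1) / (-7)^(n+2).
  c_0 = 1/(-7)^2 = 1/49.
  c_1 = 2/(-7)^3 = -2/343.
The series is valid for |w/d| < 1, i.e. |z − z₀| < |d|.
Radius of convergence: R = |-9 − z₀| = |-7| = 7 (distance from z₀ to the singularity z = -9).

c_0 = 1/49, c_1 = -2/343; R = 7.


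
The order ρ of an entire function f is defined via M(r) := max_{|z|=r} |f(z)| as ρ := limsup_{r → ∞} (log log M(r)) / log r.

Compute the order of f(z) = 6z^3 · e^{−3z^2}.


M(r) = max_{|z|=r} |6|·|z|^3·|e^{−3z^2}| = 6·r^3 · e^{3r^2} (the factors attain their maxima compatibly on |z|=r). Then log M(r) = log 6 + 3·log r + 3r^2, dominated by the last term, so log log M(r) ~ 2·log r. The polynomial factor 6z^3 contributes only a log r term and does not affect the order. ρ = 2.
Therefore ρ = 2.

Order ρ = 2.


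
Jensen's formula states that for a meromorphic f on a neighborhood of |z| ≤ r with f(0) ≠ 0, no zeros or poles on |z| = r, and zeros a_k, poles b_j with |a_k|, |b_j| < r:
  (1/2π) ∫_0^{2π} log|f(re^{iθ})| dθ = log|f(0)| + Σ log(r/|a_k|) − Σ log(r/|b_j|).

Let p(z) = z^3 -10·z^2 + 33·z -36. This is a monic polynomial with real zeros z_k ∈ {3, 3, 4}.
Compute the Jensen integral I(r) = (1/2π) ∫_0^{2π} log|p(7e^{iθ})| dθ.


Zeros: 3, 3, 4; r = 7.
Inside |z| < r: 3, 3, 4. Outside (|z| ≥ r): ∅.
p(0) = -36, so log|p(0)| = log(36) = 3.5835.
Apply Jensen: I(r) = log|p(0)| + Σ_k log(r/|z_k|), summed over zeros inside |z| < r.
  log(r/|z_k|) for z_k = 3: log(7/3) = 0.8473
  log(r/|z_k|) for z_k = 3: log(7/3) = 0.8473
  log(r/|z_k|) for z_k = 4: log(7/4) = 0.5596
Sum over inside zeros: 2.2542.
I(r) = log|p(0)| + (inside sum) = 3.5835 + 2.2542 = 5.8377.
Closed form (all zeros inside, monic): I(r) = n·log(r) = 3·log(7) = 5.8377. ✓

I(r) ≈ 5.8377.


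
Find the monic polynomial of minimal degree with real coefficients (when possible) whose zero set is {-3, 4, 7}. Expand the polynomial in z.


The polynomial is p(z) = ∏_{α ∈ S} (z − α), where S = {-3, 4, 7}.
Expanding the product yields: p(z) = z^3 -8·z^2 -5·z + 84.
The resulting polynomial has degree 3 and real coefficients as required.

p(z) = z^3 -8·z^2 -5·z + 84.


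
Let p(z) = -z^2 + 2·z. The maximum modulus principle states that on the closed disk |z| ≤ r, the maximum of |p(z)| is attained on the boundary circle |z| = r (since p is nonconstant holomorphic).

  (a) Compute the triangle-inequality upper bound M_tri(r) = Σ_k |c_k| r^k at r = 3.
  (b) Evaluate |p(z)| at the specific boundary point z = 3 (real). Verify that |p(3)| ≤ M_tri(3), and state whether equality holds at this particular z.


Coefficients: c_0 = 0, c_1 = 2, c_2 = -1. Radius r = 3.
Part (a). Triangle bound: M_tri(r) = Σ_k |c_k| r^k
  = |0|·3^0 + |2|·3^1 + |-1|·3^2
  = 0 + 6 + 9 = 15.
This bounds M(r) := max_{|z|=r} |p(z)| from above; equality holds iff all terms c_k z^k can be made to align in phase at a single z on |z|=r.
Part (b). At z = 3 (real, on the circle |z| = r):
  p(3) = (0)·3^0 + (2)·3^1 + (-1)·3^2 = -3.
  |p(3)| = 3.
Check: |p(3)| = 3 ≤ 15 = M_tri(3). ✓ Equality does not hold at z = 3 (the coefficients have mixed signs, so the terms do not all align in phase there).

M_tri(3) = 15; |p(3)| = 3; equality at z=3: no.


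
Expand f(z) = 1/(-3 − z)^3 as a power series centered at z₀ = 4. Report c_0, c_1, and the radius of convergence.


Let w = z − z₀, so z = z₀ + w.
Then -3 − z = -3 − (z₀ + w) = (-3 − z₀) − w = -7 − w.
f(z) = 1/(-7 − w)^3 = (1/(-7)^3) · (1 − w/(-7))^{−3}.
By the binomial series (1−u)^{−3} = Σ_{n≥0} C(n+2, 2) u^n for |u|<1, with u = w/(-7):
  c_n = C(n+2, 2) / (-7)^(n+3).
  c_0 = 1/(-7)^3 = -1/343.
  c_1 = 3/(-7)^4 = 3/2401.
The series is valid for |w/d| < 1, i.e. |z − z₀| < |d|.
Radius of convergence: R = |-3 − z₀| = |-7| = 7 (distance from z₀ to the singularity z = -3).

c_0 = -1/343, c_1 = 3/2401; R = 7.


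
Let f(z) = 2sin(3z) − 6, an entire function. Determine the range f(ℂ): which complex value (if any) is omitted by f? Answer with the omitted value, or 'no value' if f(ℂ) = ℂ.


Little Picard bounds the complement of f(ℂ) to at most one point.
sin is entire and surjective onto ℂ: for every w ∈ ℂ, sin(ζ) = w has a solution ζ ∈ ℂ (e.g., via the complex inverse arcsin). With ζ = 3z this gives z = ζ/(3). Then 2·sin(3z) takes every value in 2·ℂ = ℂ, and adding -6 is a bijection of ℂ. So f is surjective and omits no value. (Note: only on the real line is sin bounded by [−1, 1].)

Omitted value: no value.


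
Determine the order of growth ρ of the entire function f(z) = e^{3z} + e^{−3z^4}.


Each summand is entire of order 1 and 4 respectively (as in the single-exponential case). The order of a sum is at most the max of the orders, so ρ ≤ 4. For the lower bound: on |z|=r choose arg z so that -3z^4 is real positive; then |e^{-3z^4}| = e^{3r^4} while |e^{3z}| ≤ e^{3r^1} = o(e^{3r^4}). So |f| ≥ e^{3r^4}(1 − o(1)) and ρ ≥ 4. Hence ρ = max(1, 4) = 4.
Therefore ρ = 4.

Order ρ = 4.


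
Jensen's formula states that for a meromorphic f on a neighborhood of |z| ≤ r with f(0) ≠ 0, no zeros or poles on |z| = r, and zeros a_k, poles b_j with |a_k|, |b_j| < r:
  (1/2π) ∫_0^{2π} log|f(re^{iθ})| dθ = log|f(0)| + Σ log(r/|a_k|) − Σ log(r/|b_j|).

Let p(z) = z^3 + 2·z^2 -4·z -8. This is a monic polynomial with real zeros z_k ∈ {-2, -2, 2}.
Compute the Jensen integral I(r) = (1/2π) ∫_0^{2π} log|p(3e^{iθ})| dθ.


Zeros: -2, -2, 2; r = 3.
Inside |z| < r: -2, -2, 2. Outside (|z| ≥ r): ∅.
p(0) = -8, so log|p(0)| = log(8) = 2.0794.
Apply Jensen: I(r) = log|p(0)| + Σ_k log(r/|z_k|), summed over zeros inside |z| < r.
  log(r/|z_k|) for z_k = -2: log(3/2) = 0.4055
  log(r/|z_k|) for z_k = -2: log(3/2) = 0.4055
  log(r/|z_k|) for z_k = 2: log(3/2) = 0.4055
Sum over inside zeros: 1.2164.
I(r) = log|p(0)| + (inside sum) = 2.0794 + 1.2164 = 3.2958.
Closed form (all zeros inside, monic): I(r) = n·log(r) = 3·log(3) = 3.2958. ✓

I(r) ≈ 3.2958.


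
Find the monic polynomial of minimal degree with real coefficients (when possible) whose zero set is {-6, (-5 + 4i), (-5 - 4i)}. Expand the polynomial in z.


The polynomial is p(z) = ∏_{α ∈ S} (z − α), where S = {-6, (-5 + 4i), (-5 - 4i)}.
Expanding the product yields: p(z) = z^3 + 16·z^2 + 101·z + 246.
Note conjugate pairs combine to real quadratics: (z − (-5+4i))(z − (-5−4i)) = z² + 10z + 41.
The resulting polynomial has degree 3 and real coefficients as required.

p(z) = z^3 + 16·z^2 + 101·z + 246.


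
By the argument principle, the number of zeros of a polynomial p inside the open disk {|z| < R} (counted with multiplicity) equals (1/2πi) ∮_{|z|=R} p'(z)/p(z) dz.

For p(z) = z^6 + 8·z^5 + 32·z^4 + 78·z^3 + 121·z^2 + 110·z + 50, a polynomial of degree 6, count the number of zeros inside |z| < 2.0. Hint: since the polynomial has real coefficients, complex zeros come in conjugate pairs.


The zeros of p are: (-1 + 2i), (-1 - 2i), (-1 + 1i), (-1 - 1i), (-2 + 1i), (-2 - 1i).
Their magnitudes are: 2.236, 2.236, 1.414, 1.414, 2.236, 2.236.
Zeros with |z| < R = 2.0: (-1 + 1i), (-1 - 1i).
Count = 2.
By the argument principle, (1/2πi) ∮_{|z|=R} p'(z)/p(z) dz equals exactly this count.

Number of zeros inside |z| < 2.0: 2.


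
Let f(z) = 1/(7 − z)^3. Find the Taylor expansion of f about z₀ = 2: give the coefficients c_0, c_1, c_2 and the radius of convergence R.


Let w = z − z₀, so z = z₀ + w.
Then 7 − z = 7 − (z₀ + w) = (7 − z₀) − w = 5 − w.
f(z) = 1/(5 − w)^3 = (1/(5)^3) · (1 − w/(5))^{−3}.
By the binomial series (1−u)^{−3} = Σ_{n≥0} C(n+2, 2) u^n for |u|<1, with u = w/(5):
  c_n = C(n+2, 2) / (5)^(n+3).
  c_0 = 1/(5)^3 = 1/125.
  c_1 = 3/(5)^4 = 3/625.
  c_2 = 6/(5)^5 = 6/3125.
The series is valid for |w/d| < 1, i.e. |z − z₀| < |d|.
Radius of convergence: R = |7 − z₀| = |5| = 5 (distance from z₀ to the singularity z = 7).

c_0 = 1/125, c_1 = 3/625, c_2 = 6/3125; R = 5.


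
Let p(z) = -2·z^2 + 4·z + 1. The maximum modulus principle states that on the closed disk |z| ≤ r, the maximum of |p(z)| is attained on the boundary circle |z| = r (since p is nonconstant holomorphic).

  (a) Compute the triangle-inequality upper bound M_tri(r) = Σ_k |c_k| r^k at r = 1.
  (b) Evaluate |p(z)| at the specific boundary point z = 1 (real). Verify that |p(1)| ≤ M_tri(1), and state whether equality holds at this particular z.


Coefficients: c_0 = 1, c_1 = 4, c_2 = -2. Radius r = 1.
Part (a). Triangle bound: M_tri(r) = Σ_k |c_k| r^k
  = |1|·1^0 + |4|·1^1 + |-2|·1^2
  = 1 + 4 + 2 = 7.
This bounds M(r) := max_{|z|=r} |p(z)| from above; equality holds iff all terms c_k z^k can be made to align in phase at a single z on |z|=r.
Part (b). At z = 1 (real, on the circle |z| = r):
  p(1) = (1)·1^0 + (4)·1^1 + (-2)·1^2 = 3.
  |p(1)| = 3.
Check: |p(1)| = 3 ≤ 7 = M_tri(1). ✓ Equality does not hold at z = 1 (the coefficients have mixed signs, so the terms do not all align in phase there).

M_tri(1) = 7; |p(1)| = 3; equality at z=1: no.


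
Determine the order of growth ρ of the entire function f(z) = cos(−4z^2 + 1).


Write cos(w) = (e^{iw} ± e^{−iw})/(2 or 2i), so |cos(w)| ≤ e^{|w|}. With w = −4z^2 + 1, |w| ≤ 4r^2 + 1 on |z|=r, giving M(r) ≤ e^{4r^2 + 1} and ρ ≤ 2. For the lower bound, choose z on |z|=r with -4z^2 purely imaginary of modulus 4r^2; then |cos(−4z^2 + 1)| grows like e^{4r^2}/2, so ρ ≥ 2. Hence ρ = 2.
Therefore ρ = 2.

Order ρ = 2.


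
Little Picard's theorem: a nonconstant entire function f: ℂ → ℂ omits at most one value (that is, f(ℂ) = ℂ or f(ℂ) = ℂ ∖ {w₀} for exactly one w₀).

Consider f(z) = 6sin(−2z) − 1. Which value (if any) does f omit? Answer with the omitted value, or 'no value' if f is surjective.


Little Picard bounds the complement of f(ℂ) to at most one point.
sin is entire and surjective onto ℂ: for every w ∈ ℂ, sin(ζ) = w has a solution ζ ∈ ℂ (e.g., via the complex inverse arcsin). With ζ = −2z this gives z = ζ/(-2). Then 6·sin(−2z) takes every value in 6·ℂ = ℂ, and adding -1 is a bijection of ℂ. So f is surjective and omits no value. (Note: only on the real line is sin bounded by [−1, 1].)

Omitted value: no value.


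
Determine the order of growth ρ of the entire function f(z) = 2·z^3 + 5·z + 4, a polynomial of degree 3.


|f(z)| ≤ Σ|c_k|·r^k = O(r^3) as r → ∞. Polynomial growth is O(e^{r^ε}) for every ε > 0 (since r^3/e^{r^ε} → 0), so ρ ≤ ε for all ε > 0, i.e. ρ = 0. Every nonconstant polynomial has order 0.
Therefore ρ = 0.

Order ρ = 0.


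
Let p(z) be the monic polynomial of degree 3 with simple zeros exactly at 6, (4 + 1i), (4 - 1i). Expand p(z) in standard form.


The polynomial is p(z) = ∏_{α ∈ S} (z − α), where S = {6, (4 + 1i), (4 - 1i)}.
Expanding the product yields: p(z) = z^3 -14·z^2 + 65·z -102.
Note conjugate pairs combine to real quadratics: (z − (4+1i))(z − (4−1i)) = z² − 8z + 17.
The resulting polynomial has degree 3 and real coefficients as required.

p(z) = z^3 -14·z^2 + 65·z -102.


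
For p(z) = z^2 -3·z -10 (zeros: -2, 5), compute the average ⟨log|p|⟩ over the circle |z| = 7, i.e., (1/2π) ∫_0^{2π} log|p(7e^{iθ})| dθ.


Zeros: -2, 5; r = 7.
Inside |z| < r: -2, 5. Outside (|z| ≥ r): ∅.
p(0) = -10, so log|p(0)| = log(10) = 2.3026.
Apply Jensen: I(r) = log|p(0)| + Σ_k log(r/|z_k|), summed over zeros inside |z| < r.
  log(r/|z_k|) for z_k = -2: log(7/2) = 1.2528
  log(r/|z_k|) for z_k = 5: log(7/5) = 0.3365
Sum over inside zeros: 1.5892.
I(r) = log|p(0)| + (inside sum) = 2.3026 + 1.5892 = 3.8918.
Closed form (all zeros inside, monic): I(r) = n·log(r) = 2·log(7) = 3.8918. ✓

I(r) ≈ 3.8918.


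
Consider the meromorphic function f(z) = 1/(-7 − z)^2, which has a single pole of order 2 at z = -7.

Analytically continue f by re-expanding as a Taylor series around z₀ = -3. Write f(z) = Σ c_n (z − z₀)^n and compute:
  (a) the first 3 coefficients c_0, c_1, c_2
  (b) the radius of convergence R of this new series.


Let w = z − z₀, so z = z₀ + w.
Then -7 − z = -7 − (z₀ + w) = (-7 − z₀) − w = -4 − w.
f(z) = 1/(-4 − w)^2 = (1/(-4)^2) · (1 − w/(-4))^{−2}.
By the binomial series (1−u)^{−2} = Σ_{n≥0} C(n+1, 1) u^n for |u|<1, with u = w/(-4):
  c_n = C(n+1, 1) / (-4)^(n+2).
  c_0 = 1/(-4)^2 = 1/16.
  c_1 = 2/(-4)^3 = -1/32.
  c_2 = 3/(-4)^4 = 3/256.
The series is valid for |w/d| < 1, i.e. |z − z₀| < |d|.
Radius of convergence: R = |-7 − z₀| = |-4| = 4 (distance from z₀ to the singularity z = -7).

c_0 = 1/16, c_1 = -1/32, c_2 = 3/256; R = 4.


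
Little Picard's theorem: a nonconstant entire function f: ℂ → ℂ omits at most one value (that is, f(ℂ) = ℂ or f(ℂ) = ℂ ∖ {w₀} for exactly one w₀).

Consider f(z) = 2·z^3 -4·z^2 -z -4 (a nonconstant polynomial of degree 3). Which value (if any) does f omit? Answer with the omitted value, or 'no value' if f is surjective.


Little Picard bounds the complement of f(ℂ) to at most one point.
For every w ∈ ℂ, the equation p(z) − w = 0 is a nonconstant polynomial in z and hence has at least one root by the fundamental theorem of algebra. So p is surjective onto ℂ, omitting no value.

Omitted value: no value.


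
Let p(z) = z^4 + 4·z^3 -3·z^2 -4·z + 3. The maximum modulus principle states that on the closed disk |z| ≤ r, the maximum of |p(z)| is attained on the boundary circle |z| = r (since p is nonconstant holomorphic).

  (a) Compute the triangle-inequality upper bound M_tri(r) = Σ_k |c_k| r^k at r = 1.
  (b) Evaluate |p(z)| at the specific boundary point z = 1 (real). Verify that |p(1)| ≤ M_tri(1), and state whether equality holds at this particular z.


Coefficients: c_0 = 3, c_1 = -4, c_2 = -3, c_3 = 4, c_4 = 1. Radius r = 1.
Part (a). Triangle bound: M_tri(r) = Σ_k |c_k| r^k
  = |3|·1^0 + |-4|·1^1 + |-3|·1^2 + |4|·1^3 + |1|·1^4
  = 3 + 4 + 3 + 4 + 1 = 15.
This bounds M(r) := max_{|z|=r} |p(z)| from above; equality holds iff all terms c_k z^k can be made to align in phase at a single z on |z|=r.
Part (b). At z = 1 (real, on the circle |z| = r):
  p(1) = (3)·1^0 + (-4)·1^1 + (-3)·1^2 + (4)·1^3 + (1)·1^4 = 1.
  |p(1)| = 1.
Check: |p(1)| = 1 ≤ 15 = M_tri(1). ✓ Equality does not hold at z = 1 (the coefficients have mixed signs, so the terms do not all align in phase there).

M_tri(1) = 15; |p(1)| = 1; equality at z=1: no.


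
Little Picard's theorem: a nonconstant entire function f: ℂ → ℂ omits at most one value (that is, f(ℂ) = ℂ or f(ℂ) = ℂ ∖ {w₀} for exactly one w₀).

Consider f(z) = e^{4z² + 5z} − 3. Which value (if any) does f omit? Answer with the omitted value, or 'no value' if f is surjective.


Little Picard bounds the complement of f(ℂ) to at most one point.
The exponent g(z) = 4z² + 5z is a nonconstant polynomial, hence surjective onto ℂ. So e^{g(z)} takes every value in {e^w : w ∈ ℂ} = ℂ ∖ {0}. Adding -3 shifts the range to ℂ ∖ {-3}. f omits exactly -3.

Omitted value: -3.


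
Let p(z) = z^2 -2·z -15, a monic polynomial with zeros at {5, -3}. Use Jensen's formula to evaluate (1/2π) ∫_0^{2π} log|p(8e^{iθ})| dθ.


Zeros: -3, 5; r = 8.
Inside |z| < r: -3, 5. Outside (|z| ≥ r): ∅.
p(0) = -15, so log|p(0)| = log(15) = 2.7081.
Apply Jensen: I(r) = log|p(0)| + Σ_k log(r/|z_k|), summed over zeros inside |z| < r.
  log(r/|z_k|) for z_k = 5: log(8/5) = 0.4700
  log(r/|z_k|) for z_k = -3: log(8/3) = 0.9808
Sum over inside zeros: 1.4508.
I(r) = log|p(0)| + (inside sum) = 2.7081 + 1.4508 = 4.1589.
Closed form (all zeros inside, monic): I(r) = n·log(r) = 2·log(8) = 4.1589. ✓

I(r) ≈ 4.1589.


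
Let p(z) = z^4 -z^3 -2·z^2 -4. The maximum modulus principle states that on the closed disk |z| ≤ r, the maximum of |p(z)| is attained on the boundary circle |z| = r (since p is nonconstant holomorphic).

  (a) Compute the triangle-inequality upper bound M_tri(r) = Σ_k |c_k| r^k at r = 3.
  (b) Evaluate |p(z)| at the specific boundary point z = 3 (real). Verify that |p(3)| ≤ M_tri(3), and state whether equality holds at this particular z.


Coefficients: c_0 = -4, c_1 = 0, c_2 = -2, c_3 = -1, c_4 = 1. Radius r = 3.
Part (a). Triangle bound: M_tri(r) = Σ_k |c_k| r^k
  = |-4|·3^0 + |0|·3^1 + |-2|·3^2 + |-1|·3^3 + |1|·3^4
  = 4 + 0 + 18 + 27 + 81 = 130.
This bounds M(r) := max_{|z|=r} |p(z)| from above; equality holds iff all terms c_k z^k can be made to align in phase at a single z on |z|=r.
Part (b). At z = 3 (real, on the circle |z| = r):
  p(3) = (-4)·3^0 + (0)·3^1 + (-2)·3^2 + (-1)·3^3 + (1)·3^4 = 32.
  |p(3)| = 32.
Check: |p(3)| = 32 ≤ 130 = M_tri(3). ✓ Equality does not hold at z = 3 (the coefficients have mixed signs, so the terms do not all align in phase there).

M_tri(3) = 130; |p(3)| = 32; equality at z=3: no.


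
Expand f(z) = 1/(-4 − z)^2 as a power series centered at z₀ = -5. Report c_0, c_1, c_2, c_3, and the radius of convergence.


Let w = z − z₀, so z = z₀ + w.
Then -4 − z = -4 − (z₀ + w) = (-4 − z₀) − w = 1 − w.
f(z) = 1/(1 − w)^2 = (1/(1)^2) · (1 − w/(1))^{−2}.
By the binomial series (1−u)^{−2} = Σ_{n≥0} C(n+1, 1) u^n for |u|<1, with u = w/(1):
  c_n = C(n+1, 1) / (1)^(n+2).
  c_0 = 1/(1)^2 = 1.
  c_1 = 2/(1)^3 = 2.
  c_2 = 3/(1)^4 = 3.
  c_3 = 4/(1)^5 = 4.
The series is valid for |w/d| < 1, i.e. |z − z₀| < |d|.
Radius of convergence: R = |-4 − z₀| = |1| = 1 (distance from z₀ to the singularity z = -4).

c_0 = 1, c_1 = 2, c_2 = 3, c_3 = 4; R = 1.


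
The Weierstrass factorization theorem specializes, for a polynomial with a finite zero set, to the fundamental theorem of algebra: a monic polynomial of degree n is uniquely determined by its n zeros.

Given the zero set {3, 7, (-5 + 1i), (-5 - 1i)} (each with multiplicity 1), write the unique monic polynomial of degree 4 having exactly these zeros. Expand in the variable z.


The polynomial is p(z) = ∏_{α ∈ S} (z − α), where S = {3, 7, (-5 + 1i), (-5 - 1i)}.
Expanding the product yields: p(z) = z^4 -53·z^2 -50·z + 546.
Note conjugate pairs combine to real quadratics: (z − (-5+1i))(z − (-5−1i)) = z² + 10z + 26.
The resulting polynomial has degree 4 and real coefficients as required.

p(z) = z^4 -53·z^2 -50·z + 546.


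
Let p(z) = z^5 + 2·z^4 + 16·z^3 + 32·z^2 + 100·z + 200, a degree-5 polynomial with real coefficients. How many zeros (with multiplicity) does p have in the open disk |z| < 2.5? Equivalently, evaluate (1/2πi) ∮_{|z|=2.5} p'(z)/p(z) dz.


The zeros of p are: (-1 + 3i), (-1 - 3i), (1 + 3i), (1 - 3i), -2.
Their magnitudes are: 3.162, 3.162, 3.162, 3.162, 2.
Zeros with |z| < R = 2.5: -2.
Count = 1.
By the argument principle, (1/2πi) ∮_{|z|=R} p'(z)/p(z) dz equals exactly this count.

Number of zeros inside |z| < 2.5: 1.


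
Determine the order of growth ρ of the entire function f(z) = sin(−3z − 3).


sin(w) is a linear combination of e^{iw} and e^{−iw} (or e^w, e^{−w} in the hyperbolic case), so |sin(w)| ≤ e^{|w|}. With w = −3z − 3, |w| ≤ 3|z| + 3 = 3r + 3 on |z| = r, giving M(r) ≤ e^{3r + 3}, so ρ ≤ 1. On a suitable ray (z = it for sin/cos; z = t for sinh/cosh, t real → ∞), |sin(−3z − 3)| grows like e^{3|t|}/2, so ρ ≥ 1. Hence ρ = 1.
Therefore ρ = 1.

Order ρ = 1.


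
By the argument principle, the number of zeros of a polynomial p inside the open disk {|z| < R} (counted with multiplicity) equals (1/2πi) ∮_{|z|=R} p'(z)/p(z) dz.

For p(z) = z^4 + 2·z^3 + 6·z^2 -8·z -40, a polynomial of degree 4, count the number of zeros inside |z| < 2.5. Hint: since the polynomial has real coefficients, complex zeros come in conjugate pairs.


The zeros of p are: 2, -2, (-1 + 3i), (-1 - 3i).
Their magnitudes are: 2, 2, 3.162, 3.162.
Zeros with |z| < R = 2.5: 2, -2.
Count = 2.
By the argument principle, (1/2πi) ∮_{|z|=R} p'(z)/p(z) dz equals exactly this count.

Number of zeros inside |z| < 2.5: 2.


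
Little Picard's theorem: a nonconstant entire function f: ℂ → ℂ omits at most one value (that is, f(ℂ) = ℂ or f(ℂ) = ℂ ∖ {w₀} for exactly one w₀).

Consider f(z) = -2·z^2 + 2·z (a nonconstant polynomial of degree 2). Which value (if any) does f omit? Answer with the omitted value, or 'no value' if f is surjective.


Little Picard bounds the complement of f(ℂ) to at most one point.
For every w ∈ ℂ, the equation p(z) − w = 0 is a nonconstant polynomial in z and hence has at least one root by the fundamental theorem of algebra. So p is surjective onto ℂ, omitting no value.

Omitted value: no value.


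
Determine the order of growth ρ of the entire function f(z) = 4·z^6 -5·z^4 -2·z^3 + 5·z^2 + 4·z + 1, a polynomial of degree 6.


|f(z)| ≤ Σ|c_k|·r^k = O(r^6) as r → ∞. Polynomial growth is O(e^{r^ε}) for every ε > 0 (since r^6/e^{r^ε} → 0), so ρ ≤ ε for all ε > 0, i.e. ρ = 0. Every nonconstant polynomial has order 0.
Therefore ρ = 0.

Order ρ = 0.


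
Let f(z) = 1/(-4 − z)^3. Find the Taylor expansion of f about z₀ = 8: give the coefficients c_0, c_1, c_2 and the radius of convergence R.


Let w = z − z₀, so z = z₀ + w.
Then -4 − z = -4 − (z₀ + w) = (-4 − z₀) − w = -12 − w.
f(z) = 1/(-12 − w)^3 = (1/(-12)^3) · (1 − w/(-12))^{−3}.
By the binomial series (1−u)^{−3} = Σ_{n≥0} C(n+2, 2) u^n for |u|<1, with u = w/(-12):
  c_n = C(n+2, 2) / (-12)^(n+3).
  c_0 = 1/(-12)^3 = -1/1728.
  c_1 = 3/(-12)^4 = 1/6912.
  c_2 = 6/(-12)^5 = -1/41472.
The series is valid for |w/d| < 1, i.e. |z − z₀| < |d|.
Radius of convergence: R = |-4 − z₀| = |-12| = 12 (distance from z₀ to the singularity z = -4).

c_0 = -1/1728, c_1 = 1/6912, c_2 = -1/41472; R = 12.


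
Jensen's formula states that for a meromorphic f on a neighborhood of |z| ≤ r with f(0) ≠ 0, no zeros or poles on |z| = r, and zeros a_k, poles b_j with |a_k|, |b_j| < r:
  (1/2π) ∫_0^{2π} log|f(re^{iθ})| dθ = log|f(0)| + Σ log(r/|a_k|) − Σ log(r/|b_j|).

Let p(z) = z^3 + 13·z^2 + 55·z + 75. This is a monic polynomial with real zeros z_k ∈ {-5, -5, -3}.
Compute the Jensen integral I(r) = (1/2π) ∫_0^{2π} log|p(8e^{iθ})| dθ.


Zeros: -5, -5, -3; r = 8.
Inside |z| < r: -5, -5, -3. Outside (|z| ≥ r): ∅.
p(0) = 75, so log|p(0)| = log(75) = 4.3175.
Apply Jensen: I(r) = log|p(0)| + Σ_k log(r/|z_k|), summed over zeros inside |z| < r.
  log(r/|z_k|) for z_k = -5: log(8/5) = 0.4700
  log(r/|z_k|) for z_k = -5: log(8/5) = 0.4700
  log(r/|z_k|) for z_k = -3: log(8/3) = 0.9808
Sum over inside zeros: 1.9208.
I(r) = log|p(0)| + (inside sum) = 4.3175 + 1.9208 = 6.2383.
Closed form (all zeros inside, monic): I(r) = n·log(r) = 3·log(8) = 6.2383. ✓

I(r) ≈ 6.2383.


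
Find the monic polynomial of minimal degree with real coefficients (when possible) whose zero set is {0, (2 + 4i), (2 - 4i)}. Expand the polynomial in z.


The polynomial is p(z) = ∏_{α ∈ S} (z − α), where S = {0, (2 + 4i), (2 - 4i)}.
Expanding the product yields: p(z) = z^3 -4·z^2 + 20·z.
Note conjugate pairs combine to real quadratics: (z − (2+4i))(z − (2−4i)) = z² − 4z + 20.
The resulting polynomial has degree 3 and real coefficients as required.

p(z) = z^3 -4·z^2 + 20·z.


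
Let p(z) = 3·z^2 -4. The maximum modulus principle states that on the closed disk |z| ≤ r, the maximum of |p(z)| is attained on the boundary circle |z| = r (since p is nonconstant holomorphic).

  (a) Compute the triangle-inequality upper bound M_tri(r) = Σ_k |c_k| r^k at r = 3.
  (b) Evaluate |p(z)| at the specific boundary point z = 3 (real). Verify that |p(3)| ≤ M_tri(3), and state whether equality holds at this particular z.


Coefficients: c_0 = -4, c_1 = 0, c_2 = 3. Radius r = 3.
Part (a). Triangle bound: M_tri(r) = Σ_k |c_k| r^k
  = |-4|·3^0 + |0|·3^1 + |3|·3^2
  = 4 + 0 + 27 = 31.
This bounds M(r) := max_{|z|=r} |p(z)| from above; equality holds iff all terms c_k z^k can be made to align in phase at a single z on |z|=r.
Part (b). At z = 3 (real, on the circle |z| = r):
  p(3) = (-4)·3^0 + (0)·3^1 + (3)·3^2 = 23.
  |p(3)| = 23.
Check: |p(3)| = 23 ≤ 31 = M_tri(3). ✓ Equality does not hold at z = 3 (the coefficients have mixed signs, so the terms do not all align in phase there).

M_tri(3) = 31; |p(3)| = 23; equality at z=3: no.


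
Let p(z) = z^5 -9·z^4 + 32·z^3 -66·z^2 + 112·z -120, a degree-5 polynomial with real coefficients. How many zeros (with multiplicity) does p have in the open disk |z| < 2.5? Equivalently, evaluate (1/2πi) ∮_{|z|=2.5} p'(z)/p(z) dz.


The zeros of p are: (3 + 1i), (3 - 1i), (0 + 2i), (0 - 2i), 3.
Their magnitudes are: 3.162, 3.162, 2, 2, 3.
Zeros with |z| < R = 2.5: (0 + 2i), (0 - 2i).
Count = 2.
By the argument principle, (1/2πi) ∮_{|z|=R} p'(z)/p(z) dz equals exactly this count.

Number of zeros inside |z| < 2.5: 2.


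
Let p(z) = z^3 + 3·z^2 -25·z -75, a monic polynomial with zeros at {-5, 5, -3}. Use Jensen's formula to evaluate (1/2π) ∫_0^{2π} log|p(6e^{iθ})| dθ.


Zeros: -5, -3, 5; r = 6.
Inside |z| < r: -5, -3, 5. Outside (|z| ≥ r): ∅.
p(0) = -75, so log|p(0)| = log(75) = 4.3175.
Apply Jensen: I(r) = log|p(0)| + Σ_k log(r/|z_k|), summed over zeros inside |z| < r.
  log(r/|z_k|) for z_k = -5: log(6/5) = 0.1823
  log(r/|z_k|) for z_k = 5: log(6/5) = 0.1823
  log(r/|z_k|) for z_k = -3: log(6/3) = 0.6931
Sum over inside zeros: 1.0578.
I(r) = log|p(0)| + (inside sum) = 4.3175 + 1.0578 = 5.3753.
Closed form (all zeros inside, monic): I(r) = n·log(r) = 3·log(6) = 5.3753. ✓

I(r) ≈ 5.3753.


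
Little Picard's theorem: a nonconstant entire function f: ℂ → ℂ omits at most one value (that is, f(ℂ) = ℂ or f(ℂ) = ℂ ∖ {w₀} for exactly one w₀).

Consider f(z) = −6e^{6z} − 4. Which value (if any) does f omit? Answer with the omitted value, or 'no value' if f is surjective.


Little Picard bounds the complement of f(ℂ) to at most one point.
e^{6z} is never zero on ℂ, so -6·e^{6z} takes every value in ℂ ∖ {0}. Adding -4 shifts the range to ℂ ∖ {-4}. Thus f omits exactly the value -4.

Omitted value: -4.


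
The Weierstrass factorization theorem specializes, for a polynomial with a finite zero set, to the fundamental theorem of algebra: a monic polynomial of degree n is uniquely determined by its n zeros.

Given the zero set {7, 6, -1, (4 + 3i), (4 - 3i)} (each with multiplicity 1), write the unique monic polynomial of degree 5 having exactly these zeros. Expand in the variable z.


The polynomial is p(z) = ∏_{α ∈ S} (z − α), where S = {7, 6, -1, (4 + 3i), (4 - 3i)}.
Expanding the product yields: p(z) = z^5 -20·z^4 + 150·z^3 -490·z^2 + 389·z + 1050.
Note conjugate pairs combine to real quadratics: (z − (4+3i))(z − (4−3i)) = z² − 8z + 25.
The resulting polynomial has degree 5 and real coefficients as required.

p(z) = z^5 -20·z^4 + 150·z^3 -490·z^2 + 389·z + 1050.


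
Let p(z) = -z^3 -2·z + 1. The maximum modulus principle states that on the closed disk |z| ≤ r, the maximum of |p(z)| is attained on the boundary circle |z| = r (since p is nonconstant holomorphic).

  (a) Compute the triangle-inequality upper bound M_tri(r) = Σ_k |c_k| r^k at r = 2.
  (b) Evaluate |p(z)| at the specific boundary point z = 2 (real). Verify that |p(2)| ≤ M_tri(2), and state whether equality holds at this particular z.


Coefficients: c_0 = 1, c_1 = -2, c_2 = 0, c_3 = -1. Radius r = 2.
Part (a). Triangle bound: M_tri(r) = Σ_k |c_k| r^k
  = |1|·2^0 + |-2|·2^1 + |0|·2^2 + |-1|·2^3
  = 1 + 4 + 0 + 8 = 13.
This bounds M(r) := max_{|z|=r} |p(z)| from above; equality holds iff all terms c_k z^k can be made to align in phase at a single z on |z|=r.
Part (b). At z = 2 (real, on the circle |z| = r):
  p(2) = (1)·2^0 + (-2)·2^1 + (0)·2^2 + (-1)·2^3 = -11.
  |p(2)| = 11.
Check: |p(2)| = 11 ≤ 13 = M_tri(2). ✓ Equality does not hold at z = 2 (the coefficients have mixed signs, so the terms do not all align in phase there).

M_tri(2) = 13; |p(2)| = 11; equality at z=2: no.


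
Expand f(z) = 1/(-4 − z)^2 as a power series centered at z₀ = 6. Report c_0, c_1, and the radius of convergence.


Let w = z − z₀, so z = z₀ + w.
Then -4 − z = -4 − (z₀ + w) = (-4 − z₀) − w = -10 − w.
f(z) = 1/(-10 − w)^2 = (1/(-10)^2) · (1 − w/(-10))^{−2}.
By the binomial series (1−u)^{−2} = Σ_{n≥0} C(n+1, 1) u^n for |u|<1, with u = w/(-10):
  c_n = C(n+1, 1) / (-10)^(n+2).
  c_0 = 1/(-10)^2 = 1/100.
  c_1 = 2/(-10)^3 = -1/500.
The series is valid for |w/d| < 1, i.e. |z − z₀| < |d|.
Radius of convergence: R = |-4 − z₀| = |-10| = 10 (distance from z₀ to the singularity z = -4).

c_0 = 1/100, c_1 = -1/500; R = 10.


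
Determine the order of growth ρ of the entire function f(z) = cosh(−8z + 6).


cosh(w) is a linear combination of e^{iw} and e^{−iw} (or e^w, e^{−w} in the hyperbolic case), so |cosh(w)| ≤ e^{|w|}. With w = −8z + 6, |w| ≤ 8|z| + 6 = 8r + 6 on |z| = r, giving M(r) ≤ e^{8r + 6}, so ρ ≤ 1. On a suitable ray (z = it for sin/cos; z = t for sinh/cosh, t real → ∞), |cosh(−8z + 6)| grows like e^{8|t|}/2, so ρ ≥ 1. Hence ρ = 1.
Therefore ρ = 1.

Order ρ = 1.


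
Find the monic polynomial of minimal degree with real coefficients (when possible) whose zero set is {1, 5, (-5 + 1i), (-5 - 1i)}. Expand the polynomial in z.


The polynomial is p(z) = ∏_{α ∈ S} (z − α), where S = {1, 5, (-5 + 1i), (-5 - 1i)}.
Expanding the product yields: p(z) = z^4 + 4·z^3 -29·z^2 -106·z + 130.
Note conjugate pairs combine to real quadratics: (z − (-5+1i))(z − (-5−1i)) = z² + 10z + 26.
The resulting polynomial has degree 4 and real coefficients as required.

p(z) = z^4 + 4·z^3 -29·z^2 -106·z + 130.


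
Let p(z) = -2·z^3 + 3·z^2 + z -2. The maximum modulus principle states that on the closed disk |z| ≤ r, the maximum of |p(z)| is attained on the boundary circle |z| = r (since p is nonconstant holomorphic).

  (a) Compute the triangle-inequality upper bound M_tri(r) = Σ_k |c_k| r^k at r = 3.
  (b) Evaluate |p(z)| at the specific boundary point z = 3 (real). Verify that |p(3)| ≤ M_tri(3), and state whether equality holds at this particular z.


Coefficients: c_0 = -2, c_1 = 1, c_2 = 3, c_3 = -2. Radius r = 3.
Part (a). Triangle bound: M_tri(r) = Σ_k |c_k| r^k
  = |-2|·3^0 + |1|·3^1 + |3|·3^2 + |-2|·3^3
  = 2 + 3 + 27 + 54 = 86.
This bounds M(r) := max_{|z|=r} |p(z)| from above; equality holds iff all terms c_k z^k can be made to align in phase at a single z on |z|=r.
Part (b). At z = 3 (real, on the circle |z| = r):
  p(3) = (-2)·3^0 + (1)·3^1 + (3)·3^2 + (-2)·3^3 = -26.
  |p(3)| = 26.
Check: |p(3)| = 26 ≤ 86 = M_tri(3). ✓ Equality does not hold at z = 3 (the coefficients have mixed signs, so the terms do not all align in phase there).

M_tri(3) = 86; |p(3)| = 26; equality at z=3: no.


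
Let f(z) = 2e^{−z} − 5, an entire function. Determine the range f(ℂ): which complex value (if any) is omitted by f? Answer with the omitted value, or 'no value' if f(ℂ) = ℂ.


Little Picard bounds the complement of f(ℂ) to at most one point.
e^{−z} is never zero on ℂ, so 2·e^{−z} takes every value in ℂ ∖ {0}. Adding -5 shifts the range to ℂ ∖ {-5}. Thus f omits exactly the value -5.

Omitted value: -5.


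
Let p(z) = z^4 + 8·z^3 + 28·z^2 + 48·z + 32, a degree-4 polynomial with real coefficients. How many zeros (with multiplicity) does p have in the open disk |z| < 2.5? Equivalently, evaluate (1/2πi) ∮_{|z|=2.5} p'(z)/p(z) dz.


The zeros of p are: -2, (-2 + 2i), (-2 - 2i), -2.
Their magnitudes are: 2, 2.828, 2.828, 2.
Zeros with |z| < R = 2.5: -2, -2.
Count = 2.
By the argument principle, (1/2πi) ∮_{|z|=R} p'(z)/p(z) dz equals exactly this count.

Number of zeros inside |z| < 2.5: 2.


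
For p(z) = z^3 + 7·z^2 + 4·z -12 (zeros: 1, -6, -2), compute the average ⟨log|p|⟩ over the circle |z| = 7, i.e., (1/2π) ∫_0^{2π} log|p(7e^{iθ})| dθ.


Zeros: -6, -2, 1; r = 7.
Inside |z| < r: -6, -2, 1. Outside (|z| ≥ r): ∅.
p(0) = -12, so log|p(0)| = log(12) = 2.4849.
Apply Jensen: I(r) = log|p(0)| + Σ_k log(r/|z_k|), summed over zeros inside |z| < r.
  log(r/|z_k|) for z_k = 1: log(7/1) = 1.9459
  log(r/|z_k|) for z_k = -6: log(7/6) = 0.1542
  log(r/|z_k|) for z_k = -2: log(7/2) = 1.2528
Sum over inside zeros: 3.3528.
I(r) = log|p(0)| + (inside sum) = 2.4849 + 3.3528 = 5.8377.
Closed form (all zeros inside, monic): I(r) = n·log(r) = 3·log(7) = 5.8377. ✓

I(r) ≈ 5.8377.


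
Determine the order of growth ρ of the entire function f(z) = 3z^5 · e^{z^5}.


M(r) = max_{|z|=r} |3|·|z|^5·|e^{z^5}| = 3·r^5 · e^{1r^5} (the factors attain their maxima compatibly on |z|=r). Then log M(r) = log 3 + 5·log r + 1r^5, dominated by the last term, so log log M(r) ~ 5·log r. The polynomial factor 3z^5 contributes only a log r term and does not affect the order. ρ = 5.
Therefore ρ = 5.

Order ρ = 5.


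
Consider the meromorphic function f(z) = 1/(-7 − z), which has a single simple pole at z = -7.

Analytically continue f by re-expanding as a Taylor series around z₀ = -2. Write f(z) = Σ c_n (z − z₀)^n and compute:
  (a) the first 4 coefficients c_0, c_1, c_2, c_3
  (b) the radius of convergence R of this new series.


Let w = z − z₀, so z = z₀ + w.
Then -7 − z = -7 − (z₀ + w) = (-7 − z₀) − w = -5 − w.
f(z) = 1/(-5 − w) = (1/(-5)) · 1/(1 − w/(-5)) = Σ_{n≥0} w^n / (-5)^(n+1).
So c_n = 1/(-5)^(n+1):
  c_0 = 1/(-5)^1 = -1/5.
  c_1 = 1/(-5)^2 = 1/25.
  c_2 = 1/(-5)^3 = -1/125.
  c_3 = 1/(-5)^4 = 1/625.
The series is valid for |w/d| < 1, i.e. |z − z₀| < |d|.
Radius of convergence: R = |-7 − z₀| = |-5| = 5 (distance from z₀ to the singularity z = -7).

c_0 = -1/5, c_1 = 1/25, c_2 = -1/125, c_3 = 1/625; R = 5.


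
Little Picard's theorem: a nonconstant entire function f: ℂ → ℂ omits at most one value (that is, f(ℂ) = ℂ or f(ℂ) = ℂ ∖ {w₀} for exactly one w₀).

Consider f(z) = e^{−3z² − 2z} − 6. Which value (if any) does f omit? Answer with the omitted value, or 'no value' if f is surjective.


Little Picard bounds the complement of f(ℂ) to at most one point.
The exponent g(z) = −3z² − 2z is a nonconstant polynomial, hence surjective onto ℂ. So e^{g(z)} takes every value in {e^w : w ∈ ℂ} = ℂ ∖ {0}. Adding -6 shifts the range to ℂ ∖ {-6}. f omits exactly -6.

Omitted value: -6.


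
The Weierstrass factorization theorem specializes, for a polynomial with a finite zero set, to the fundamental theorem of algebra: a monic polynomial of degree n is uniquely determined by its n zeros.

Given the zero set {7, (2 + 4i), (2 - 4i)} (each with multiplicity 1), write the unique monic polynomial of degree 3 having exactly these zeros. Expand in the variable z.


The polynomial is p(z) = ∏_{α ∈ S} (z − α), where S = {7, (2 + 4i), (2 - 4i)}.
Expanding the product yields: p(z) = z^3 -11·z^2 + 48·z -140.
Note conjugate pairs combine to real quadratics: (z − (2+4i))(z − (2−4i)) = z² − 4z + 20.
The resulting polynomial has degree 3 and real coefficients as required.

p(z) = z^3 -11·z^2 + 48·z -140.


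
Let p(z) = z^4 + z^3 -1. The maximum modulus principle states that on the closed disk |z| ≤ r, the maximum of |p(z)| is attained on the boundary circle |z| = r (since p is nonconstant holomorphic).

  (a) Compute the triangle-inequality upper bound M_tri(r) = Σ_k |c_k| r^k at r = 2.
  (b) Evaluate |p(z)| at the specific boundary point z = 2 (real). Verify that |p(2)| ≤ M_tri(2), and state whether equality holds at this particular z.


Coefficients: c_0 = -1, c_1 = 0, c_2 = 0, c_3 = 1, c_4 = 1. Radius r = 2.
Part (a). Triangle bound: M_tri(r) = Σ_k |c_k| r^k
  = |-1|·2^0 + |0|·2^1 + |0|·2^2 + |1|·2^3 + |1|·2^4
  = 1 + 0 + 0 + 8 + 16 = 25.
This bounds M(r) := max_{|z|=r} |p(z)| from above; equality holds iff all terms c_k z^k can be made to align in phase at a single z on |z|=r.
Part (b). At z = 2 (real, on the circle |z| = r):
  p(2) = (-1)·2^0 + (0)·2^1 + (0)·2^2 + (1)·2^3 + (1)·2^4 = 23.
  |p(2)| = 23.
Check: |p(2)| = 23 ≤ 25 = M_tri(2). ✓ Equality does not hold at z = 2 (the coefficients have mixed signs, so the terms do not all align in phase there).

M_tri(2) = 25; |p(2)| = 23; equality at z=2: no.


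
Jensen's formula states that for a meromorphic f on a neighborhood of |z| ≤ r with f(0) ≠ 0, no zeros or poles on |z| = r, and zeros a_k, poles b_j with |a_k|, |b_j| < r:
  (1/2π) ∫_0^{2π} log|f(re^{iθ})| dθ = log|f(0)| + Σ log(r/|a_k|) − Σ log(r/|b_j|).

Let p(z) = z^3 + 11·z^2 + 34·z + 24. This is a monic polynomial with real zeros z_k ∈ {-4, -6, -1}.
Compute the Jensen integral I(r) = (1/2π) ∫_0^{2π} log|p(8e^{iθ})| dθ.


Zeros: -6, -4, -1; r = 8.
Inside |z| < r: -6, -4, -1. Outside (|z| ≥ r): ∅.
p(0) = 24, so log|p(0)| = log(24) = 3.1781.
Apply Jensen: I(r) = log|p(0)| + Σ_k log(r/|z_k|), summed over zeros inside |z| < r.
  log(r/|z_k|) for z_k = -4: log(8/4) = 0.6931
  log(r/|z_k|) for z_k = -6: log(8/6) = 0.2877
  log(r/|z_k|) for z_k = -1: log(8/1) = 2.0794
Sum over inside zeros: 3.0603.
I(r) = log|p(0)| + (inside sum) = 3.1781 + 3.0603 = 6.2383.
Closed form (all zeros inside, monic): I(r) = n·log(r) = 3·log(8) = 6.2383. ✓

I(r) ≈ 6.2383.


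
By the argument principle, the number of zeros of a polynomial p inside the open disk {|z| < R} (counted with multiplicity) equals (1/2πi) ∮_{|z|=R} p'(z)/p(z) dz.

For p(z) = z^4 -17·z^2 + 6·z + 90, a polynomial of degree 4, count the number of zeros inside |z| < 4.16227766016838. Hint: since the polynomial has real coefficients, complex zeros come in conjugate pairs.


The zeros of p are: -3, (3 + 1i), (3 - 1i), -3.
Their magnitudes are: 3, 3.162, 3.162, 3.
Zeros with |z| < R = 4.16227766016838: -3, (3 + 1i), (3 - 1i), -3.
Count = 4.
By the argument principle, (1/2πi) ∮_{|z|=R} p'(z)/p(z) dz equals exactly this count.

Number of zeros inside |z| < 4.16227766016838: 4.
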